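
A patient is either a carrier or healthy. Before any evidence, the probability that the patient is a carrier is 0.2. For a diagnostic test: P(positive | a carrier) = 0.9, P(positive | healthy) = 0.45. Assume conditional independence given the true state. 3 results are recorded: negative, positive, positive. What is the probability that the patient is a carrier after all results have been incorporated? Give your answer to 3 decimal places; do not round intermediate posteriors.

0.154

After 'negative': P(carrier) = 0.1·0.2000 / (0.1·0.2000 + 0.55·0.8000) ≈ 0.0435
After 'positive': P(carrier) = 0.9·0.0435 / (0.9·0.0435 + 0.45·0.9565) ≈ 0.0833
After 'positive': P(carrier) = 0.9·0.0833 / (0.9·0.0833 + 0.45·0.9167) ≈ 0.1538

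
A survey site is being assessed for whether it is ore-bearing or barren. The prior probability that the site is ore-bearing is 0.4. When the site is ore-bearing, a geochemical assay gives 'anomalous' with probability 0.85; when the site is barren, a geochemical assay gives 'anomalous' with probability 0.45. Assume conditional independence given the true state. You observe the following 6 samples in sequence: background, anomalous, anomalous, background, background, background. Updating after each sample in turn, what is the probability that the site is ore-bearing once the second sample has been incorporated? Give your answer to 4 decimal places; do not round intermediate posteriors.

After 'background': P(ore) = 0.15·0.4000 / (0.15·0.4000 + 0.55·0.6000) ≈ 0.1538
After 'anomalous': P(ore) = 0.85·0.1538 / (0.85·0.1538 + 0.45·0.8462) ≈ 0.2556

0.2556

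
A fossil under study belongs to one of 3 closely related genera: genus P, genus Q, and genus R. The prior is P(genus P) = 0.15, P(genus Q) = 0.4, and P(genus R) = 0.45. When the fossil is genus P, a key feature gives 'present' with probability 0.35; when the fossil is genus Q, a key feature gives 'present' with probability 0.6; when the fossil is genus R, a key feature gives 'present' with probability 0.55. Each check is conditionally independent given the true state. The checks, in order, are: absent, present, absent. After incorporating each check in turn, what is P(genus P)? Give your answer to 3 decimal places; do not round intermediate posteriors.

Apply Bayes' rule sequentially, carrying P(genus P) forward.
After 'absent': normaliser = 0.65·0.1500 + 0.4·0.4000 + 0.45·0.4500; P(genus P) ≈ 0.2120, P(genus Q) ≈ 0.3478, P(genus R) ≈ 0.4402
After 'present': normaliser = 0.35·0.2120 + 0.6·0.3478 + 0.55·0.4402; P(genus P) ≈ 0.1413, P(genus Q) ≈ 0.3975, P(genus R) ≈ 0.4612
After 'absent': normaliser = 0.65·0.1413 + 0.4·0.3975 + 0.45·0.4612; P(genus P) ≈ 0.2004, P(genus Q) ≈ 0.3469, P(genus R) ≈ 0.4527

0.200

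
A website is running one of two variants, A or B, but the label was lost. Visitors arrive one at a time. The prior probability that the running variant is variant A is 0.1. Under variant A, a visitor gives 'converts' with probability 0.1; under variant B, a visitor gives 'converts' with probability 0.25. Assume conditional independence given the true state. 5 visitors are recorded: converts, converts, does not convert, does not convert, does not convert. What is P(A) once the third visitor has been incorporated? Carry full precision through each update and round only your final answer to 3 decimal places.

After 'converts': P(A) = 0.1·0.1000 / (0.1·0.1000 + 0.25·0.9000) ≈ 0.0426
After 'converts': P(A) = 0.1·0.0426 / (0.1·0.0426 + 0.25·0.9574) ≈ 0.0175
After 'does not convert': P(A) = 0.9·0.0175 / (0.9·0.0175 + 0.75·0.9825) ≈ 0.0209

0.021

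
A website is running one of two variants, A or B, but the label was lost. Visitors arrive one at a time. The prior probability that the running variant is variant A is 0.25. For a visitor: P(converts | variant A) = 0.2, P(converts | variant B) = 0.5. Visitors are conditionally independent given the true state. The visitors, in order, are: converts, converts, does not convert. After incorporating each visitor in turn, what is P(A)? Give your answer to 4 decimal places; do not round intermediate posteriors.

0.0786

After 'converts': P(A) = 0.2·0.2500 / (0.2·0.2500 + 0.5·0.7500) ≈ 0.1176
After 'converts': P(A) = 0.2·0.1176 / (0.2·0.1176 + 0.5·0.8824) ≈ 0.0506
After 'does not convert': P(A) = 0.8·0.0506 / (0.8·0.0506 + 0.5·0.9494) ≈ 0.0786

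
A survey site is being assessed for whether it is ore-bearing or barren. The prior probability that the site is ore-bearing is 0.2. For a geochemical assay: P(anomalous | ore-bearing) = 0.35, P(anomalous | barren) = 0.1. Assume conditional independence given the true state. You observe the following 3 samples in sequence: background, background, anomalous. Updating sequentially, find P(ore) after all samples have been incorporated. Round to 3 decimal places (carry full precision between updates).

0.313

After 'background': P(ore) = 0.65·0.2000 / (0.65·0.2000 + 0.9·0.8000) ≈ 0.1529
After 'background': P(ore) = 0.65·0.1529 / (0.65·0.1529 + 0.9·0.8471) ≈ 0.1154
After 'anomalous': P(ore) = 0.35·0.1154 / (0.35·0.1154 + 0.1·0.8846) ≈ 0.3134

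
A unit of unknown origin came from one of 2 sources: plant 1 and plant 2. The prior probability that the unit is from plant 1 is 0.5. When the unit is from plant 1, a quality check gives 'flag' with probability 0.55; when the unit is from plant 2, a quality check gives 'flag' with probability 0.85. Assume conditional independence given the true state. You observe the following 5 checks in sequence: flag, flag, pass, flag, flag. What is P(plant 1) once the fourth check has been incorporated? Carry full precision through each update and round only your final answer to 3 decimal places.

After 'flag': P(plant 1) = 0.55·0.5000 / (0.55·0.5000 + 0.85·0.5000) ≈ 0.3929
After 'flag': P(plant 1) = 0.55·0.3929 / (0.55·0.3929 + 0.85·0.6071) ≈ 0.2951
After 'pass': P(plant 1) = 0.45·0.2951 / (0.45·0.2951 + 0.15·0.7049) ≈ 0.5567
After 'flag': P(plant 1) = 0.55·0.5567 / (0.55·0.5567 + 0.85·0.4433) ≈ 0.4483

0.448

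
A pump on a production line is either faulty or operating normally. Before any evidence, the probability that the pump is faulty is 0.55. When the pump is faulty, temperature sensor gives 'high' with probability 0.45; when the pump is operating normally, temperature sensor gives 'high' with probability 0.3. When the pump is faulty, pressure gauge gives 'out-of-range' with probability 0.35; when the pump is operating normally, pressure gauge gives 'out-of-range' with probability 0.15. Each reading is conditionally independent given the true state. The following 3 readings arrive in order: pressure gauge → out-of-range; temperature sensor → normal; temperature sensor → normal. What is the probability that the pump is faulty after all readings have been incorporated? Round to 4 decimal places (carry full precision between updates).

After pressure gauge='out-of-range': P(faulty) = 0.35·0.5500 / (0.35·0.5500 + 0.15·0.4500) ≈ 0.7404
After temperature sensor='normal': P(faulty) = 0.55·0.7404 / (0.55·0.7404 + 0.7·0.2596) ≈ 0.6914
After temperature sensor='normal': P(faulty) = 0.55·0.6914 / (0.55·0.6914 + 0.7·0.3086) ≈ 0.6378

0.6378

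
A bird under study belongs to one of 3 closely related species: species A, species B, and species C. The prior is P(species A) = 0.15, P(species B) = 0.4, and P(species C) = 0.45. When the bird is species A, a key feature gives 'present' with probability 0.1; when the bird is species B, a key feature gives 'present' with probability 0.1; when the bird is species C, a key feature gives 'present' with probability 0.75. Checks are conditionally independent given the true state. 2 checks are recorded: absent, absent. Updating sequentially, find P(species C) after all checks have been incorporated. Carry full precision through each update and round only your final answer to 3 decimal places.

0.059

After 'absent': normaliser = 0.9·0.1500 + 0.9·0.4000 + 0.25·0.4500; P(species A) ≈ 0.2222, P(species B) ≈ 0.5926, P(species C) ≈ 0.1852
After 'absent': normaliser = 0.9·0.2222 + 0.9·0.5926 + 0.25·0.1852; P(species A) ≈ 0.2565, P(species B) ≈ 0.6841, P(species C) ≈ 0.0594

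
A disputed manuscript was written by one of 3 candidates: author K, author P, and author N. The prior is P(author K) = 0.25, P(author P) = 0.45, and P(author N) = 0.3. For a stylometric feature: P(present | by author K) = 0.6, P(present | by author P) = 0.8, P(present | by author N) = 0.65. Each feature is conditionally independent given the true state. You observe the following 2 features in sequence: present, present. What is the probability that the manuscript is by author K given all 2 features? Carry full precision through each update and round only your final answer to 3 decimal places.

After 'present': normaliser = 0.6·0.2500 + 0.8·0.4500 + 0.65·0.3000; P(author K) ≈ 0.2128, P(author P) ≈ 0.5106, P(author N) ≈ 0.2766
After 'present': normaliser = 0.6·0.2128 + 0.8·0.5106 + 0.65·0.2766; P(author K) ≈ 0.1783, P(author P) ≈ 0.5706, P(author N) ≈ 0.2511

0.178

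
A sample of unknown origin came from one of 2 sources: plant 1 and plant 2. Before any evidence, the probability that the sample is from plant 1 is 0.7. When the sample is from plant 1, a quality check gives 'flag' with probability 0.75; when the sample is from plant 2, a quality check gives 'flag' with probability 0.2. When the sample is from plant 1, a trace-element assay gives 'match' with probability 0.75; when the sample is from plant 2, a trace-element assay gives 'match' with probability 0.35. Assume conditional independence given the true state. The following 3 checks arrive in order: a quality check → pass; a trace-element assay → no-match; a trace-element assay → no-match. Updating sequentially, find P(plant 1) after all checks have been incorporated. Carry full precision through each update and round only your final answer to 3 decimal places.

After a quality check='pass': P(plant 1) = 0.25·0.7000 / (0.25·0.7000 + 0.8·0.3000) ≈ 0.4217
After a trace-element assay='no-match': P(plant 1) = 0.25·0.4217 / (0.25·0.4217 + 0.65·0.5783) ≈ 0.2190
After a trace-element assay='no-match': P(plant 1) = 0.25·0.2190 / (0.25·0.2190 + 0.65·0.7810) ≈ 0.0974

0.097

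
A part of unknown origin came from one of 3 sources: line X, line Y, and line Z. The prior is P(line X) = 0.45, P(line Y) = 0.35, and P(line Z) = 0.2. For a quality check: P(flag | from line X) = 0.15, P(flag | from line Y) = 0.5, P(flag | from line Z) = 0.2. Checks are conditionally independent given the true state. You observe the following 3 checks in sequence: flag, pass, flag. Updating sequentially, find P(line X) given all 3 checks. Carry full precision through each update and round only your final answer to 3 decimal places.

0.146

After 'flag': normaliser = 0.15·0.4500 + 0.5·0.3500 + 0.2·0.2000; P(line X) ≈ 0.2389, P(line Y) ≈ 0.6195, P(line Z) ≈ 0.1416
After 'pass': normaliser = 0.85·0.2389 + 0.5·0.6195 + 0.8·0.1416; P(line X) ≈ 0.3244, P(line Y) ≈ 0.4947, P(line Z) ≈ 0.1809
After 'flag': normaliser = 0.15·0.3244 + 0.5·0.4947 + 0.2·0.1809; P(line X) ≈ 0.1465, P(line Y) ≈ 0.7446, P(line Z) ≈ 0.1089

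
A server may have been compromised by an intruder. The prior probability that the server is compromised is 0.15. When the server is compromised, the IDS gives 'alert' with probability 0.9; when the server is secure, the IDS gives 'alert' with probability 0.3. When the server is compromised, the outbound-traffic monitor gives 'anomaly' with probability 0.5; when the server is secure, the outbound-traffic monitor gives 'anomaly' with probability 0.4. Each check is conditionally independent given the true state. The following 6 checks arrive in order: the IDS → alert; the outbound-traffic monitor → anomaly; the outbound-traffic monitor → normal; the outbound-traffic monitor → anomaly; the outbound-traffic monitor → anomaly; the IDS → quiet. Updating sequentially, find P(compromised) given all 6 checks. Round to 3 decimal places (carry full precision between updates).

After the IDS='alert': P(compromised) = 0.9·0.1500 / (0.9·0.1500 + 0.3·0.8500) ≈ 0.3462
After the outbound-traffic monitor='anomaly': P(compromised) = 0.5·0.3462 / (0.5·0.3462 + 0.4·0.6538) ≈ 0.3982
After the outbound-traffic monitor='normal': P(compromised) = 0.5·0.3982 / (0.5·0.3982 + 0.6·0.6018) ≈ 0.3555
After the outbound-traffic monitor='anomaly': P(compromised) = 0.5·0.3555 / (0.5·0.3555 + 0.4·0.6445) ≈ 0.4081
After the outbound-traffic monitor='anomaly': P(compromised) = 0.5·0.4081 / (0.5·0.4081 + 0.4·0.5919) ≈ 0.4628
After the IDS='quiet': P(compromised) = 0.1·0.4628 / (0.1·0.4628 + 0.7·0.5372) ≈ 0.1096

0.110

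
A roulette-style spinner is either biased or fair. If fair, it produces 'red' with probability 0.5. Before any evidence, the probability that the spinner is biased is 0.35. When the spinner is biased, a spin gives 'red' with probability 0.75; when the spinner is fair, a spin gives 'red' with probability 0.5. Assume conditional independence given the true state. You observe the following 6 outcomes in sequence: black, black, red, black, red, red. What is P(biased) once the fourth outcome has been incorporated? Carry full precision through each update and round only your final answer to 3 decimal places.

0.092

Each posterior becomes the prior for the next update.
After 'black': P(biased) = 0.25·0.3500 / (0.25·0.3500 + 0.5·0.6500) ≈ 0.2121
After 'black': P(biased) = 0.25·0.2121 / (0.25·0.2121 + 0.5·0.7879) ≈ 0.1186
After 'red': P(biased) = 0.75·0.1186 / (0.75·0.1186 + 0.5·0.8814) ≈ 0.1680
After 'black': P(biased) = 0.25·0.1680 / (0.25·0.1680 + 0.5·0.8320) ≈ 0.0917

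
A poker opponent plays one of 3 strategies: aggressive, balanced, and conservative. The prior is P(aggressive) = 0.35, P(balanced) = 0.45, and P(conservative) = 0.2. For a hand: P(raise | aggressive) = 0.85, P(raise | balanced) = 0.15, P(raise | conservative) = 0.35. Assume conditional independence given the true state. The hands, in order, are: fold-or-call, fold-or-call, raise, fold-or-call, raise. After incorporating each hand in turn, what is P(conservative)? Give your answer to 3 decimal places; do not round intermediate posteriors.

After 'fold-or-call': normaliser = 0.15·0.3500 + 0.85·0.4500 + 0.65·0.2000; P(aggressive) ≈ 0.0929, P(balanced) ≈ 0.6770, P(conservative) ≈ 0.2301
After 'fold-or-call': normaliser = 0.15·0.0929 + 0.85·0.6770 + 0.65·0.2301; P(aggressive) ≈ 0.0189, P(balanced) ≈ 0.7787, P(conservative) ≈ 0.2024
After 'raise': normaliser = 0.85·0.0189 + 0.15·0.7787 + 0.35·0.2024; P(aggressive) ≈ 0.0787, P(balanced) ≈ 0.5735, P(conservative) ≈ 0.3478
After 'fold-or-call': normaliser = 0.15·0.0787 + 0.85·0.5735 + 0.65·0.3478; P(aggressive) ≈ 0.0163, P(balanced) ≈ 0.6721, P(conservative) ≈ 0.3117
After 'raise': normaliser = 0.85·0.0163 + 0.15·0.6721 + 0.35·0.3117; P(aggressive) ≈ 0.0618, P(balanced) ≈ 0.4506, P(conservative) ≈ 0.4876

0.488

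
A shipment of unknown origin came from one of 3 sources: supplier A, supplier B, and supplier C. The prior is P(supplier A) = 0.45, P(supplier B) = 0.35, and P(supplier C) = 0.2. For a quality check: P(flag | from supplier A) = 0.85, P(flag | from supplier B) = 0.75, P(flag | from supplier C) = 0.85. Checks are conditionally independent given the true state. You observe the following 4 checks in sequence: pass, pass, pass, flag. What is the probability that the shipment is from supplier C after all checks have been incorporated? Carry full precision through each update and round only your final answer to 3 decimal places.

After 'pass': normaliser = 0.15·0.4500 + 0.25·0.3500 + 0.15·0.2000; P(supplier A) ≈ 0.3649, P(supplier B) ≈ 0.4730, P(supplier C) ≈ 0.1622
After 'pass': normaliser = 0.15·0.3649 + 0.25·0.4730 + 0.15·0.1622; P(supplier A) ≈ 0.2774, P(supplier B) ≈ 0.5993, P(supplier C) ≈ 0.1233
After 'pass': normaliser = 0.15·0.2774 + 0.25·0.5993 + 0.15·0.1233; P(supplier A) ≈ 0.1982, P(supplier B) ≈ 0.7137, P(supplier C) ≈ 0.0881
After 'flag': normaliser = 0.85·0.1982 + 0.75·0.7137 + 0.85·0.0881; P(supplier A) ≈ 0.2164, P(supplier B) ≈ 0.6875, P(supplier C) ≈ 0.0962

0.096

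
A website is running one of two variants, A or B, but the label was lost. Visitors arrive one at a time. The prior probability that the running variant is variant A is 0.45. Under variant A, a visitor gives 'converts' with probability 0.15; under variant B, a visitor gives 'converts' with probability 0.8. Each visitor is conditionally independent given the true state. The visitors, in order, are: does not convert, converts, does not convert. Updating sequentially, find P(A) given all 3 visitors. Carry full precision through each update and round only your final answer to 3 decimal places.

Apply Bayes' rule sequentially, carrying P(A) forward.
After 'does not convert': P(A) = 0.85·0.4500 / (0.85·0.4500 + 0.2·0.5500) ≈ 0.7766
After 'converts': P(A) = 0.15·0.7766 / (0.15·0.7766 + 0.8·0.2234) ≈ 0.3947
After 'does not convert': P(A) = 0.85·0.3947 / (0.85·0.3947 + 0.2·0.6053) ≈ 0.7348

0.735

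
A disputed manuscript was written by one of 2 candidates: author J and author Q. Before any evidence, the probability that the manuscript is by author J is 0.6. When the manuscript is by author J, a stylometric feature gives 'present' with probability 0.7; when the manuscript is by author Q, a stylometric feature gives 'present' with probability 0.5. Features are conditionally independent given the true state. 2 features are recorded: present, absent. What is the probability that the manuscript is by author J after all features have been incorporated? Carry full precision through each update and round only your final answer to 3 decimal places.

0.558

After 'present': P(author J) = 0.7·0.6000 / (0.7·0.6000 + 0.5·0.4000) ≈ 0.6774
After 'absent': P(author J) = 0.3·0.6774 / (0.3·0.6774 + 0.5·0.3226) ≈ 0.5575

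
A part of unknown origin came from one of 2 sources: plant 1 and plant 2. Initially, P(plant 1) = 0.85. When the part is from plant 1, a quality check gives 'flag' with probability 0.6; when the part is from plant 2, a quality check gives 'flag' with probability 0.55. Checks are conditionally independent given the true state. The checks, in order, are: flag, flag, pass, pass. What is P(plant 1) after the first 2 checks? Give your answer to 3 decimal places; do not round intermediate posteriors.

Apply Bayes' rule sequentially, carrying P(plant 1) forward.
After 'flag': P(plant 1) = 0.6·0.8500 / (0.6·0.8500 + 0.55·0.1500) ≈ 0.8608
After 'flag': P(plant 1) = 0.6·0.8608 / (0.6·0.8608 + 0.55·0.1392) ≈ 0.8709

0.871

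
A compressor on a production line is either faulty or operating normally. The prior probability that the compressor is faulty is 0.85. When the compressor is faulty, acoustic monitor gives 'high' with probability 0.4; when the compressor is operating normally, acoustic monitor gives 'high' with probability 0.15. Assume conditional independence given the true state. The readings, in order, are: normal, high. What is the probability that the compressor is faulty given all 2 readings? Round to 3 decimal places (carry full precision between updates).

After 'normal': P(faulty) = 0.6·0.8500 / (0.6·0.8500 + 0.85·0.1500) ≈ 0.8000
After 'high': P(faulty) = 0.4·0.8000 / (0.4·0.8000 + 0.15·0.2000) ≈ 0.9143

0.914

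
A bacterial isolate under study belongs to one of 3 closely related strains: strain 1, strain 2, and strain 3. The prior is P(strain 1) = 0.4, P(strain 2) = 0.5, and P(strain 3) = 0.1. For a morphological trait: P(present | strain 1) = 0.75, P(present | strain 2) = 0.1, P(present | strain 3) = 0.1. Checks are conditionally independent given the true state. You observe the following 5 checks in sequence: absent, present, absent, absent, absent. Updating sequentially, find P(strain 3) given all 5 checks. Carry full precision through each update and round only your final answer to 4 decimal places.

After 'absent': normaliser = 0.25·0.4000 + 0.9·0.5000 + 0.9·0.1000; P(strain 1) ≈ 0.1562, P(strain 2) ≈ 0.7031, P(strain 3) ≈ 0.1406
After 'present': normaliser = 0.75·0.1562 + 0.1·0.7031 + 0.1·0.1406; P(strain 1) ≈ 0.5814, P(strain 2) ≈ 0.3488, P(strain 3) ≈ 0.0698
After 'absent': normaliser = 0.25·0.5814 + 0.9·0.3488 + 0.9·0.0698; P(strain 1) ≈ 0.2784, P(strain 2) ≈ 0.6013, P(strain 3) ≈ 0.1203
After 'absent': normaliser = 0.25·0.2784 + 0.9·0.6013 + 0.9·0.1203; P(strain 1) ≈ 0.0968, P(strain 2) ≈ 0.7527, P(strain 3) ≈ 0.1505
After 'absent': normaliser = 0.25·0.0968 + 0.9·0.7527 + 0.9·0.1505; P(strain 1) ≈ 0.0289, P(strain 2) ≈ 0.8092, P(strain 3) ≈ 0.1618

0.1618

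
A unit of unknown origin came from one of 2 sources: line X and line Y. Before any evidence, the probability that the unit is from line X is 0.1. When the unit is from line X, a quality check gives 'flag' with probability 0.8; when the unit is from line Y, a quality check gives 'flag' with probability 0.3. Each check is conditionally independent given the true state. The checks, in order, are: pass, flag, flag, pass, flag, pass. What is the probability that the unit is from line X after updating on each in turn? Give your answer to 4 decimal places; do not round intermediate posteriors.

Apply Bayes' rule sequentially, carrying P(line X) forward.
After 'pass': P(line X) = 0.2·0.1000 / (0.2·0.1000 + 0.7·0.9000) ≈ 0.0308
After 'flag': P(line X) = 0.8·0.0308 / (0.8·0.0308 + 0.3·0.9692) ≈ 0.0780
After 'flag': P(line X) = 0.8·0.0780 / (0.8·0.0780 + 0.3·0.9220) ≈ 0.1842
After 'pass': P(line X) = 0.2·0.1842 / (0.2·0.1842 + 0.7·0.8158) ≈ 0.0606
After 'flag': P(line X) = 0.8·0.0606 / (0.8·0.0606 + 0.3·0.9394) ≈ 0.1468
After 'pass': P(line X) = 0.2·0.1468 / (0.2·0.1468 + 0.7·0.8532) ≈ 0.0468

0.0468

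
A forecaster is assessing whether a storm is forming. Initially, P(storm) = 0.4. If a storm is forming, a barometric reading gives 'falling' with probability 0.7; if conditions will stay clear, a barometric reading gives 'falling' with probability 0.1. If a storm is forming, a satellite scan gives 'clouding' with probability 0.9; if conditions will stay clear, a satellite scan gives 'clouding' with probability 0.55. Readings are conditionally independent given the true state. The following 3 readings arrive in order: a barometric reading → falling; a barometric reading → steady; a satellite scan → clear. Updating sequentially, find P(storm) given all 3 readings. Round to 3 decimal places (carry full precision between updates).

0.257

Each posterior becomes the prior for the next update.
After a barometric reading='falling': P(storm) = 0.7·0.4000 / (0.7·0.4000 + 0.1·0.6000) ≈ 0.8235
After a barometric reading='steady': P(storm) = 0.3·0.8235 / (0.3·0.8235 + 0.9·0.1765) ≈ 0.6087
After a satellite scan='clear': P(storm) = 0.1·0.6087 / (0.1·0.6087 + 0.45·0.3913) ≈ 0.2569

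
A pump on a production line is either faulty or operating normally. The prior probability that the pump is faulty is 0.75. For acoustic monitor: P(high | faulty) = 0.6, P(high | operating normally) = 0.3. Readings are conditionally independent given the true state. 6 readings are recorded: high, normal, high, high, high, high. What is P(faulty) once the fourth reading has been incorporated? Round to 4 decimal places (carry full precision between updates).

After 'high': P(faulty) = 0.6·0.7500 / (0.6·0.7500 + 0.3·0.2500) ≈ 0.8571
After 'normal': P(faulty) = 0.4·0.8571 / (0.4·0.8571 + 0.7·0.1429) ≈ 0.7742
After 'high': P(faulty) = 0.6·0.7742 / (0.6·0.7742 + 0.3·0.2258) ≈ 0.8727
After 'high': P(faulty) = 0.6·0.8727 / (0.6·0.8727 + 0.3·0.1273) ≈ 0.9320

0.9320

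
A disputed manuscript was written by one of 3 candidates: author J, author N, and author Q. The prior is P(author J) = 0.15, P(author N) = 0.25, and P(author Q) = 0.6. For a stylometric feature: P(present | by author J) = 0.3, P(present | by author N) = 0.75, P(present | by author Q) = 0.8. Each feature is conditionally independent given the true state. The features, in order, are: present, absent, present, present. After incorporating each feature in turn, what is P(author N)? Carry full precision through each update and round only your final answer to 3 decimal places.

After 'present': normaliser = 0.3·0.1500 + 0.75·0.2500 + 0.8·0.6000; P(author J) ≈ 0.0632, P(author N) ≈ 0.2632, P(author Q) ≈ 0.6737
After 'absent': normaliser = 0.7·0.0632 + 0.25·0.2632 + 0.2·0.6737; P(author J) ≈ 0.1806, P(author N) ≈ 0.2688, P(author Q) ≈ 0.5505
After 'present': normaliser = 0.3·0.1806 + 0.75·0.2688 + 0.8·0.5505; P(author J) ≈ 0.0778, P(author N) ≈ 0.2896, P(author Q) ≈ 0.6326
After 'present': normaliser = 0.3·0.0778 + 0.75·0.2896 + 0.8·0.6326; P(author J) ≈ 0.0313, P(author N) ≈ 0.2909, P(author Q) ≈ 0.6778

0.291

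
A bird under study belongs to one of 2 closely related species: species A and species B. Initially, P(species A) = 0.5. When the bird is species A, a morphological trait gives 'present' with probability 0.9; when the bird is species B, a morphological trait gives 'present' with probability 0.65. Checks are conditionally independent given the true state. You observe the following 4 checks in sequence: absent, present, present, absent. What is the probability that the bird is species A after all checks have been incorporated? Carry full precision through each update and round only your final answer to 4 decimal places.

0.1353

After 'absent': P(species A) = 0.1·0.5000 / (0.1·0.5000 + 0.35·0.5000) ≈ 0.2222
After 'present': P(species A) = 0.9·0.2222 / (0.9·0.2222 + 0.65·0.7778) ≈ 0.2835
After 'present': P(species A) = 0.9·0.2835 / (0.9·0.2835 + 0.65·0.7165) ≈ 0.3539
After 'absent': P(species A) = 0.1·0.3539 / (0.1·0.3539 + 0.35·0.6461) ≈ 0.1353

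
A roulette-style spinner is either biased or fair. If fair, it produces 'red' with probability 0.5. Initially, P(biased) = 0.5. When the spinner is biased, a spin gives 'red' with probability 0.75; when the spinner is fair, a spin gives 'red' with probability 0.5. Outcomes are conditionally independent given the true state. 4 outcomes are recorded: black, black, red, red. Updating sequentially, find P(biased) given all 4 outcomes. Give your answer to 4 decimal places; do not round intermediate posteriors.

0.3600

After 'black': P(biased) = 0.25·0.5000 / (0.25·0.5000 + 0.5·0.5000) ≈ 0.3333
After 'black': P(biased) = 0.25·0.3333 / (0.25·0.3333 + 0.5·0.6667) ≈ 0.2000
After 'red': P(biased) = 0.75·0.2000 / (0.75·0.2000 + 0.5·0.8000) ≈ 0.2727
After 'red': P(biased) = 0.75·0.2727 / (0.75·0.2727 + 0.5·0.7273) ≈ 0.3600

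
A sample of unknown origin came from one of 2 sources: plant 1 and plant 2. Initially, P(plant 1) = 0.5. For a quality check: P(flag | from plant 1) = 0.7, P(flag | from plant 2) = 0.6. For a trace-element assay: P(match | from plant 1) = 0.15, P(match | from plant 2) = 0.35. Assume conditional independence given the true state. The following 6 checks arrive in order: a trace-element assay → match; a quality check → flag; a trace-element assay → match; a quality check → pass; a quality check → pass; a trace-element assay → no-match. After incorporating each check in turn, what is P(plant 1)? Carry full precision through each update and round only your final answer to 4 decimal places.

0.1362

After a trace-element assay='match': P(plant 1) = 0.15·0.5000 / (0.15·0.5000 + 0.35·0.5000) ≈ 0.3000
After a quality check='flag': P(plant 1) = 0.7·0.3000 / (0.7·0.3000 + 0.6·0.7000) ≈ 0.3333
After a trace-element assay='match': P(plant 1) = 0.15·0.3333 / (0.15·0.3333 + 0.35·0.6667) ≈ 0.1765
After a quality check='pass': P(plant 1) = 0.3·0.1765 / (0.3·0.1765 + 0.4·0.8235) ≈ 0.1385
After a quality check='pass': P(plant 1) = 0.3·0.1385 / (0.3·0.1385 + 0.4·0.8615) ≈ 0.1076
After a trace-element assay='no-match': P(plant 1) = 0.85·0.1076 / (0.85·0.1076 + 0.65·0.8924) ≈ 0.1362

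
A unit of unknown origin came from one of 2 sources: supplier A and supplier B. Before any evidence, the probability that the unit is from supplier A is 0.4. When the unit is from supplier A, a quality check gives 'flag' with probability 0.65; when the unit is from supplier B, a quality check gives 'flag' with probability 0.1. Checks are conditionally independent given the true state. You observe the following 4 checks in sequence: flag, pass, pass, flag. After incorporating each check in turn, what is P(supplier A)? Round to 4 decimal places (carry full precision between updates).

After 'flag': P(supplier A) = 0.65·0.4000 / (0.65·0.4000 + 0.1·0.6000) ≈ 0.8125
After 'pass': P(supplier A) = 0.35·0.8125 / (0.35·0.8125 + 0.9·0.1875) ≈ 0.6276
After 'pass': P(supplier A) = 0.35·0.6276 / (0.35·0.6276 + 0.9·0.3724) ≈ 0.3959
After 'flag': P(supplier A) = 0.65·0.3959 / (0.65·0.3959 + 0.1·0.6041) ≈ 0.8099

0.8099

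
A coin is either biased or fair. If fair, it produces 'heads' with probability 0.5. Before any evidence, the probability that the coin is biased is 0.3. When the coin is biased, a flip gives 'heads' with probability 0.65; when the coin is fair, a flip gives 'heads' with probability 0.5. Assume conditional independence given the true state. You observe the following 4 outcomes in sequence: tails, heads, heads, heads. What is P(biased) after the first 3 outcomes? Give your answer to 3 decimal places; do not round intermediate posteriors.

After 'tails': P(biased) = 0.35·0.3000 / (0.35·0.3000 + 0.5·0.7000) ≈ 0.2308
After 'heads': P(biased) = 0.65·0.2308 / (0.65·0.2308 + 0.5·0.7692) ≈ 0.2806
After 'heads': P(biased) = 0.65·0.2806 / (0.65·0.2806 + 0.5·0.7194) ≈ 0.3364

0.336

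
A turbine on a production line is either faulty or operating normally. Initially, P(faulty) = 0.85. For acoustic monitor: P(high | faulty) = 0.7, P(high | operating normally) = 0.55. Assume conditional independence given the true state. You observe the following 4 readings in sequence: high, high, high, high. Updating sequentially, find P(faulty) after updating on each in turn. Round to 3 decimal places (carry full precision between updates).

0.937

After 'high': P(faulty) = 0.7·0.8500 / (0.7·0.8500 + 0.55·0.1500) ≈ 0.8782
After 'high': P(faulty) = 0.7·0.8782 / (0.7·0.8782 + 0.55·0.1218) ≈ 0.9018
After 'high': P(faulty) = 0.7·0.9018 / (0.7·0.9018 + 0.55·0.0982) ≈ 0.9212
After 'high': P(faulty) = 0.7·0.9212 / (0.7·0.9212 + 0.55·0.0788) ≈ 0.9370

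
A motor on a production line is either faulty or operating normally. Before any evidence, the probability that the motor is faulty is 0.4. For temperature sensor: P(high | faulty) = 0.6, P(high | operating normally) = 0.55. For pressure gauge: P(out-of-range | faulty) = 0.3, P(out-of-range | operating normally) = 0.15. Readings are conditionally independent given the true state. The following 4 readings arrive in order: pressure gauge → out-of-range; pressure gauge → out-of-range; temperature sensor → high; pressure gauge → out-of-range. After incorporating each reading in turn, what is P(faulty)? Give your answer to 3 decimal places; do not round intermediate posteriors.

0.853

After pressure gauge='out-of-range': P(faulty) = 0.3·0.4000 / (0.3·0.4000 + 0.15·0.6000) ≈ 0.5714
After pressure gauge='out-of-range': P(faulty) = 0.3·0.5714 / (0.3·0.5714 + 0.15·0.4286) ≈ 0.7273
After temperature sensor='high': P(faulty) = 0.6·0.7273 / (0.6·0.7273 + 0.55·0.2727) ≈ 0.7442
After pressure gauge='out-of-range': P(faulty) = 0.3·0.7442 / (0.3·0.7442 + 0.15·0.2558) ≈ 0.8533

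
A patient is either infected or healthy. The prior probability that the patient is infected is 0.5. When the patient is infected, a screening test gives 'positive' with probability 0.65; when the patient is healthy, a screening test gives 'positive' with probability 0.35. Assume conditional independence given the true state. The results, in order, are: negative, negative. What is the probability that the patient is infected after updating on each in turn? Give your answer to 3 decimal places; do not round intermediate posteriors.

0.225

After 'negative': P(infected) = 0.35·0.5000 / (0.35·0.5000 + 0.65·0.5000) ≈ 0.3500
After 'negative': P(infected) = 0.35·0.3500 / (0.35·0.3500 + 0.65·0.6500) ≈ 0.2248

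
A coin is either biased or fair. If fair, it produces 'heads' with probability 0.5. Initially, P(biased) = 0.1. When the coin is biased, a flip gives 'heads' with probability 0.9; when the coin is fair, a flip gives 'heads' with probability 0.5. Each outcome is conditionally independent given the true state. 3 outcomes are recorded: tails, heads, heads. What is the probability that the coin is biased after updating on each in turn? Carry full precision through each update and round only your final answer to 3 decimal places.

After 'tails': P(biased) = 0.1·0.1000 / (0.1·0.1000 + 0.5·0.9000) ≈ 0.0217
After 'heads': P(biased) = 0.9·0.0217 / (0.9·0.0217 + 0.5·0.9783) ≈ 0.0385
After 'heads': P(biased) = 0.9·0.0385 / (0.9·0.0385 + 0.5·0.9615) ≈ 0.0672

0.067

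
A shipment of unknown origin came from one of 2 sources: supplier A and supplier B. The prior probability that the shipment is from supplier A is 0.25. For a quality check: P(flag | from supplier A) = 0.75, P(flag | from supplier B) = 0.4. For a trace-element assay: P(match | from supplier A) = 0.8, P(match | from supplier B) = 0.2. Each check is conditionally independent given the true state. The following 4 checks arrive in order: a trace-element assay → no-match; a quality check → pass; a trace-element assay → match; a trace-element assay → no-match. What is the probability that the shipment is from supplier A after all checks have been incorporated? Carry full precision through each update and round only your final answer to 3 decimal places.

0.034

After a trace-element assay='no-match': P(supplier A) = 0.2·0.2500 / (0.2·0.2500 + 0.8·0.7500) ≈ 0.0769
After a quality check='pass': P(supplier A) = 0.25·0.0769 / (0.25·0.0769 + 0.6·0.9231) ≈ 0.0336
After a trace-element assay='match': P(supplier A) = 0.8·0.0336 / (0.8·0.0336 + 0.2·0.9664) ≈ 0.1220
After a trace-element assay='no-match': P(supplier A) = 0.2·0.1220 / (0.2·0.1220 + 0.8·0.8780) ≈ 0.0336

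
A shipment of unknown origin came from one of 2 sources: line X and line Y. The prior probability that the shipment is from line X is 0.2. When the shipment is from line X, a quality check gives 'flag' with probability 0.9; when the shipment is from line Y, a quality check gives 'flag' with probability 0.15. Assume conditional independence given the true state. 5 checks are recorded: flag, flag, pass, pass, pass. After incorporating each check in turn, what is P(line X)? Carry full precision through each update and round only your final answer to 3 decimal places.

0.014

After 'flag': P(line X) = 0.9·0.2000 / (0.9·0.2000 + 0.15·0.8000) ≈ 0.6000
After 'flag': P(line X) = 0.9·0.6000 / (0.9·0.6000 + 0.15·0.4000) ≈ 0.9000
After 'pass': P(line X) = 0.1·0.9000 / (0.1·0.9000 + 0.85·0.1000) ≈ 0.5143
After 'pass': P(line X) = 0.1·0.5143 / (0.1·0.5143 + 0.85·0.4857) ≈ 0.1108
After 'pass': P(line X) = 0.1·0.1108 / (0.1·0.1108 + 0.85·0.8892) ≈ 0.0144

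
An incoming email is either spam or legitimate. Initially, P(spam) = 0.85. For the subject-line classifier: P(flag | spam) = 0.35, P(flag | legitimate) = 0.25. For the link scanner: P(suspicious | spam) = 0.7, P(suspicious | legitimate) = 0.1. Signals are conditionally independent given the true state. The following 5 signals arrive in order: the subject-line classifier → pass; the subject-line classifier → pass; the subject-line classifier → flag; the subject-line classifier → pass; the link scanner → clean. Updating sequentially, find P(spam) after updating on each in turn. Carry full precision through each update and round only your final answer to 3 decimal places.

0.633

Apply Bayes' rule sequentially, carrying P(spam) forward.
After the subject-line classifier='pass': P(spam) = 0.65·0.8500 / (0.65·0.8500 + 0.75·0.1500) ≈ 0.8308
After the subject-line classifier='pass': P(spam) = 0.65·0.8308 / (0.65·0.8308 + 0.75·0.1692) ≈ 0.8098
After the subject-line classifier='flag': P(spam) = 0.35·0.8098 / (0.35·0.8098 + 0.25·0.1902) ≈ 0.8563
After the subject-line classifier='pass': P(spam) = 0.65·0.8563 / (0.65·0.8563 + 0.75·0.1437) ≈ 0.8378
After the link scanner='clean': P(spam) = 0.3·0.8378 / (0.3·0.8378 + 0.9·0.1622) ≈ 0.6325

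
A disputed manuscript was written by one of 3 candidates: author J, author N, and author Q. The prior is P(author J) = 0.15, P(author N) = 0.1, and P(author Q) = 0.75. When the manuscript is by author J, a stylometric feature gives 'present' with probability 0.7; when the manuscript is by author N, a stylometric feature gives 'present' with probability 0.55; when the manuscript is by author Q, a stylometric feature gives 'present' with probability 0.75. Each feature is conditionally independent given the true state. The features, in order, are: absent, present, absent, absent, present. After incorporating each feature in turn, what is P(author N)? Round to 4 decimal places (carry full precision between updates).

After 'absent': normaliser = 0.3·0.1500 + 0.45·0.1000 + 0.25·0.7500; P(author J) ≈ 0.1622, P(author N) ≈ 0.1622, P(author Q) ≈ 0.6757
After 'present': normaliser = 0.7·0.1622 + 0.55·0.1622 + 0.75·0.6757; P(author J) ≈ 0.1600, P(author N) ≈ 0.1257, P(author Q) ≈ 0.7143
After 'absent': normaliser = 0.3·0.1600 + 0.45·0.1257 + 0.25·0.7143; P(author J) ≈ 0.1695, P(author N) ≈ 0.1998, P(author Q) ≈ 0.6307
After 'absent': normaliser = 0.3·0.1695 + 0.45·0.1998 + 0.25·0.6307; P(author J) ≈ 0.1704, P(author N) ≈ 0.3013, P(author Q) ≈ 0.5283
After 'present': normaliser = 0.7·0.1704 + 0.55·0.3013 + 0.75·0.5283; P(author J) ≈ 0.1751, P(author N) ≈ 0.2432, P(author Q) ≈ 0.5817

0.2432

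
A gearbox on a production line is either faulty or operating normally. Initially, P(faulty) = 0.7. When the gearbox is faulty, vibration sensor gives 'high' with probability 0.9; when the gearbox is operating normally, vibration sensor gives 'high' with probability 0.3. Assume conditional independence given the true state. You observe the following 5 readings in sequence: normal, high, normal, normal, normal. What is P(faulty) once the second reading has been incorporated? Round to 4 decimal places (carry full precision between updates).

Each posterior becomes the prior for the next update.
After 'normal': P(faulty) = 0.1·0.7000 / (0.1·0.7000 + 0.7·0.3000) ≈ 0.2500
After 'high': P(faulty) = 0.9·0.2500 / (0.9·0.2500 + 0.3·0.7500) ≈ 0.5000

0.5000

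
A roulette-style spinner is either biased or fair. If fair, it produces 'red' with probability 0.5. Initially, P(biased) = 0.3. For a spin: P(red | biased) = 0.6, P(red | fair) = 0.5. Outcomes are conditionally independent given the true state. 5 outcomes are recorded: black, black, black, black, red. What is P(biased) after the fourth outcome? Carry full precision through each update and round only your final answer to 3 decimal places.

Apply Bayes' rule sequentially, carrying P(biased) forward.
After 'black': P(biased) = 0.4·0.3000 / (0.4·0.3000 + 0.5·0.7000) ≈ 0.2553
After 'black': P(biased) = 0.4·0.2553 / (0.4·0.2553 + 0.5·0.7447) ≈ 0.2152
After 'black': P(biased) = 0.4·0.2152 / (0.4·0.2152 + 0.5·0.7848) ≈ 0.1799
After 'black': P(biased) = 0.4·0.1799 / (0.4·0.1799 + 0.5·0.8201) ≈ 0.1493

0.149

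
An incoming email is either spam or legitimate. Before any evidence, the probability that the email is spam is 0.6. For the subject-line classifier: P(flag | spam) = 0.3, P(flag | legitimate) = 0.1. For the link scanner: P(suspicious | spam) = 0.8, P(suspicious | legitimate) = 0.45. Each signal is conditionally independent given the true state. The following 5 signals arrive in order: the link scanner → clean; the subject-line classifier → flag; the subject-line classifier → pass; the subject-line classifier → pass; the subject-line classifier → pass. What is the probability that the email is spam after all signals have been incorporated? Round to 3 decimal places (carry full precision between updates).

0.435

Each posterior becomes the prior for the next update.
After the link scanner='clean': P(spam) = 0.2·0.6000 / (0.2·0.6000 + 0.55·0.4000) ≈ 0.3529
After the subject-line classifier='flag': P(spam) = 0.3·0.3529 / (0.3·0.3529 + 0.1·0.6471) ≈ 0.6207
After the subject-line classifier='pass': P(spam) = 0.7·0.6207 / (0.7·0.6207 + 0.9·0.3793) ≈ 0.5600
After the subject-line classifier='pass': P(spam) = 0.7·0.5600 / (0.7·0.5600 + 0.9·0.4400) ≈ 0.4975
After the subject-line classifier='pass': P(spam) = 0.7·0.4975 / (0.7·0.4975 + 0.9·0.5025) ≈ 0.4350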